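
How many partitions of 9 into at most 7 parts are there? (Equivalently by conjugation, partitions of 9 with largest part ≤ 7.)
p(9, parts ≤ 7) = 28

Partitions of 9 with all parts ≤ 7: 7+2, 7+1+1, 6+3, 6+2+1, 6+1+1+1, 5+4, 5+3+1, 5+2+2, 5+2+1+1, 5+1+1+1+1, 4+4+1, 4+3+2, 4+3+1+1, 4+2+2+1, 4+2+1+1+1, 4+1+1+1+1+1, 3+3+3, 3+3+2+1, 3+3+1+1+1, 3+2+2+2, 3+2+2+1+1, 3+2+1+1+1+1, 3+1+1+1+1+1+1, 2+2+2+2+1, 2+2+2+1+1+1, 2+2+1+1+1+1+1, 2+1+1+1+1+1+1+1, 1+1+1+1+1+1+1+1+1. Count = 28.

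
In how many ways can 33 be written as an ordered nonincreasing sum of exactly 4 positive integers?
p(33, 4 parts) = 270

Partitions of n into exactly k parts are in bijection with partitions of n − k into at most k parts (subtract 1 from each part). So p(33, exactly 4) = p(29, parts ≤ 4). Computing via the recurrence p(m, j) = p(m, j−1) + p(m−j, j) gives 270.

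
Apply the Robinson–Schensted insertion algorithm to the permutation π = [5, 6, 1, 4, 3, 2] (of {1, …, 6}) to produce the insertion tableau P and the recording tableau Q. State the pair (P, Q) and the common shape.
P = [1, 2] / [3, 6] / [4] / [5];  Q = [1, 2] / [3, 4] / [5] / [6];  common shape = (2, 2, 1, 1)

Row-insert the values π_1, π_2, … into P one at a time, bumping the leftmost entry strictly greater than the inserted value down to the next row. The recording tableau Q records, in position (i, j), the step at which that cell was added to P.
  Insert 5 (step 1): P = [5];  Q = [1]
  Insert 6 (step 2): P = [5, 6];  Q = [1, 2]
  Insert 1 (step 3): P = [1, 6] / [5];  Q = [1, 2] / [3]
  Insert 4 (step 4): P = [1, 4] / [5, 6];  Q = [1, 2] / [3, 4]
  Insert 3 (step 5): P = [1, 3] / [4, 6] / [5];  Q = [1, 2] / [3, 4] / [5]
  Insert 2 (step 6): P = [1, 2] / [3, 6] / [4] / [5];  Q = [1, 2] / [3, 4] / [5] / [6]
Final shape: (2, 2, 1, 1).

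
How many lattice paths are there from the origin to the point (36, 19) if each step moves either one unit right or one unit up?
Number of paths = 280576272201225

A monotone lattice path from (0, 0) to (36, 19) consists of 36 east steps and 19 north steps in some order, so it is determined by which 36 of the 55 steps are east. The count is C(55, 36) = 280576272201225.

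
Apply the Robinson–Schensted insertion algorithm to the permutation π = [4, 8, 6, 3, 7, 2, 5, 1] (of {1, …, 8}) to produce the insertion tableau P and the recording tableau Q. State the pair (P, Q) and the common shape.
P = [1, 5, 7] / [2, 6] / [3] / [4] / [8];  Q = [1, 2, 5] / [3, 7] / [4] / [6] / [8];  common shape = (3, 2, 1, 1, 1)

Row-insert the values π_1, π_2, … into P one at a time, bumping the leftmost entry strictly greater than the inserted value down to the next row. The recording tableau Q records, in position (i, j), the step at which that cell was added to P.
  Insert 4 (step 1): P = [4];  Q = [1]
  Insert 8 (step 2): P = [4, 8];  Q = [1, 2]
  Insert 6 (step 3): P = [4, 6] / [8];  Q = [1, 2] / [3]
  Insert 3 (step 4): P = [3, 6] / [4] / [8];  Q = [1, 2] / [3] / [4]
  Insert 7 (step 5): P = [3, 6, 7] / [4] / [8];  Q = [1, 2, 5] / [3] / [4]
  Insert 2 (step 6): P = [2, 6, 7] / [3] / [4] / [8];  Q = [1, 2, 5] / [3] / [4] / [6]
  Insert 5 (step 7): P = [2, 5, 7] / [3, 6] / [4] / [8];  Q = [1, 2, 5] / [3, 7] / [4] / [6]
  Insert 1 (step 8): P = [1, 5, 7] / [2, 6] / [3] / [4] / [8];  Q = [1, 2, 5] / [3, 7] / [4] / [6] / [8]
Final shape: (3, 2, 1, 1, 1).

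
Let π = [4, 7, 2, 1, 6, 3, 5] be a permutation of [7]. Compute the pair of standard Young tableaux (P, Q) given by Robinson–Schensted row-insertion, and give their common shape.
P = [1, 3, 5] / [2, 6] / [4, 7];  Q = [1, 2, 7] / [3, 5] / [4, 6];  common shape = (3, 2, 2)

Row-insert the values π_1, π_2, … into P one at a time, bumping the leftmost entry strictly greater than the inserted value down to the next row. The recording tableau Q records, in position (i, j), the step at which that cell was added to P.
  Insert 4 (step 1): P = [4];  Q = [1]
  Insert 7 (step 2): P = [4, 7];  Q = [1, 2]
  Insert 2 (step 3): P = [2, 7] / [4];  Q = [1, 2] / [3]
  Insert 1 (step 4): P = [1, 7] / [2] / [4];  Q = [1, 2] / [3] / [4]
  Insert 6 (step 5): P = [1, 6] / [2, 7] / [4];  Q = [1, 2] / [3, 5] / [4]
  Insert 3 (step 6): P = [1, 3] / [2, 6] / [4, 7];  Q = [1, 2] / [3, 5] / [4, 6]
  Insert 5 (step 7): P = [1, 3, 5] / [2, 6] / [4, 7];  Q = [1, 2, 7] / [3, 5] / [4, 6]
Final shape: (3, 2, 2).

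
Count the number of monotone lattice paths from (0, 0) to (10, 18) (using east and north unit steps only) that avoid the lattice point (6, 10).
Number of paths = 9159150

Total paths from (0, 0) to (10, 18): C(28, 10) = 13123110. Paths through (6, 10): (paths (0, 0) → (6, 10)) × (paths (6, 10) → (10, 18)) = C(16, 6) · C(12, 4) = 8008 · 495 = 3963960. Avoidance count = 13123110 − 3963960 = 9159150.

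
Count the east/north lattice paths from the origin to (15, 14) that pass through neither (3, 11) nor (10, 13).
Number of paths = 70607368

Inclusion–exclusion. Total paths: C(29, 15) = 77558760. Through P₁: C(14, 3)·C(15, 12) = 165620. Through P₂: C(23, 10)·C(6, 5) = 6864396. Since P₁ is strictly southwest of P₂, a monotone path through both must visit P₁ then P₂; paths through both = C(14, 3)·C(9, 7)·C(6, 5) = 78624. Avoid both = 77558760 − 165620 − 6864396 + 78624 = 70607368.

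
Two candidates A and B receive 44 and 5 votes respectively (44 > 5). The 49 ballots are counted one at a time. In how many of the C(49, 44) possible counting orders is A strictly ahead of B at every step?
Strict-lead orderings = 1517724

Total orderings of the 49 votes with 44 for A: C(49, 44) = 1906884. By the Bertrand ballot formula (Cycle Lemma / reflection principle), the number of orderings in which A is strictly ahead of B throughout is (p − q)/(p + q) · C(p + q, p) = (44 − 5)/(44 + 5) · 1906884 = 1517724.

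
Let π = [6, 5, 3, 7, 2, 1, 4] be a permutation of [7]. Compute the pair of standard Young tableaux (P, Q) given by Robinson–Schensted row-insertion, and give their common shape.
P = [1, 4] / [2, 7] / [3] / [5] / [6];  Q = [1, 4] / [2, 7] / [3] / [5] / [6];  common shape = (2, 2, 1, 1, 1)

Row-insert the values π_1, π_2, … into P one at a time, bumping the leftmost entry strictly greater than the inserted value down to the next row. The recording tableau Q records, in position (i, j), the step at which that cell was added to P.
  Insert 6 (step 1): P = [6];  Q = [1]
  Insert 5 (step 2): P = [5] / [6];  Q = [1] / [2]
  Insert 3 (step 3): P = [3] / [5] / [6];  Q = [1] / [2] / [3]
  Insert 7 (step 4): P = [3, 7] / [5] / [6];  Q = [1, 4] / [2] / [3]
  Insert 2 (step 5): P = [2, 7] / [3] / [5] / [6];  Q = [1, 4] / [2] / [3] / [5]
  Insert 1 (step 6): P = [1, 7] / [2] / [3] / [5] / [6];  Q = [1, 4] / [2] / [3] / [5] / [6]
  Insert 4 (step 7): P = [1, 4] / [2, 7] / [3] / [5] / [6];  Q = [1, 4] / [2, 7] / [3] / [5] / [6]
Final shape: (2, 2, 1, 1, 1).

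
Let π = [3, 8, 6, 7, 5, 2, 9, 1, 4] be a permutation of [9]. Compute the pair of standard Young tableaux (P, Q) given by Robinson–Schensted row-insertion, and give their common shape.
P = [1, 4, 7, 9] / [2, 5] / [3] / [6] / [8];  Q = [1, 2, 4, 7] / [3, 9] / [5] / [6] / [8];  common shape = (4, 2, 1, 1, 1)

Row-insert the values π_1, π_2, … into P one at a time, bumping the leftmost entry strictly greater than the inserted value down to the next row. The recording tableau Q records, in position (i, j), the step at which that cell was added to P.
  Insert 3 (step 1): P = [3];  Q = [1]
  Insert 8 (step 2): P = [3, 8];  Q = [1, 2]
  Insert 6 (step 3): P = [3, 6] / [8];  Q = [1, 2] / [3]
  Insert 7 (step 4): P = [3, 6, 7] / [8];  Q = [1, 2, 4] / [3]
  Insert 5 (step 5): P = [3, 5, 7] / [6] / [8];  Q = [1, 2, 4] / [3] / [5]
  Insert 2 (step 6): P = [2, 5, 7] / [3] / [6] / [8];  Q = [1, 2, 4] / [3] / [5] / [6]
  Insert 9 (step 7): P = [2, 5, 7, 9] / [3] / [6] / [8];  Q = [1, 2, 4, 7] / [3] / [5] / [6]
  Insert 1 (step 8): P = [1, 5, 7, 9] / [2] / [3] / [6] / [8];  Q = [1, 2, 4, 7] / [3] / [5] / [6] / [8]
  Insert 4 (step 9): P = [1, 4, 7, 9] / [2, 5] / [3] / [6] / [8];  Q = [1, 2, 4, 7] / [3, 9] / [5] / [6] / [8]
Final shape: (4, 2, 1, 1, 1).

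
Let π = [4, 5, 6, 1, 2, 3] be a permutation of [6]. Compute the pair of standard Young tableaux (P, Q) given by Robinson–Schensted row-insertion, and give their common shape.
P = [1, 2, 3] / [4, 5, 6];  Q = [1, 2, 3] / [4, 5, 6];  common shape = (3, 3)

Row-insert the values π_1, π_2, … into P one at a time, bumping the leftmost entry strictly greater than the inserted value down to the next row. The recording tableau Q records, in position (i, j), the step at which that cell was added to P.
  Insert 4 (step 1): P = [4];  Q = [1]
  Insert 5 (step 2): P = [4, 5];  Q = [1, 2]
  Insert 6 (step 3): P = [4, 5, 6];  Q = [1, 2, 3]
  Insert 1 (step 4): P = [1, 5, 6] / [4];  Q = [1, 2, 3] / [4]
  Insert 2 (step 5): P = [1, 2, 6] / [4, 5];  Q = [1, 2, 3] / [4, 5]
  Insert 3 (step 6): P = [1, 2, 3] / [4, 5, 6];  Q = [1, 2, 3] / [4, 5, 6]
Final shape: (3, 3).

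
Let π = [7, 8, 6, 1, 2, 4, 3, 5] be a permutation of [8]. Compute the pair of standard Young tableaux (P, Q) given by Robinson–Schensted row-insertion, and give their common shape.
P = [1, 2, 3, 5] / [4, 8] / [6] / [7];  Q = [1, 2, 6, 8] / [3, 5] / [4] / [7];  common shape = (4, 2, 1, 1)

Row-insert the values π_1, π_2, … into P one at a time, bumping the leftmost entry strictly greater than the inserted value down to the next row. The recording tableau Q records, in position (i, j), the step at which that cell was added to P.
  Insert 7 (step 1): P = [7];  Q = [1]
  Insert 8 (step 2): P = [7, 8];  Q = [1, 2]
  Insert 6 (step 3): P = [6, 8] / [7];  Q = [1, 2] / [3]
  Insert 1 (step 4): P = [1, 8] / [6] / [7];  Q = [1, 2] / [3] / [4]
  Insert 2 (step 5): P = [1, 2] / [6, 8] / [7];  Q = [1, 2] / [3, 5] / [4]
  Insert 4 (step 6): P = [1, 2, 4] / [6, 8] / [7];  Q = [1, 2, 6] / [3, 5] / [4]
  Insert 3 (step 7): P = [1, 2, 3] / [4, 8] / [6] / [7];  Q = [1, 2, 6] / [3, 5] / [4] / [7]
  Insert 5 (step 8): P = [1, 2, 3, 5] / [4, 8] / [6] / [7];  Q = [1, 2, 6, 8] / [3, 5] / [4] / [7]
Final shape: (4, 2, 1, 1).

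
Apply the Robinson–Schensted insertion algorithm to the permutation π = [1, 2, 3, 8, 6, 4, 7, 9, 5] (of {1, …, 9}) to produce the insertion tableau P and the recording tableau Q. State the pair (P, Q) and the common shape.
P = [1, 2, 3, 4, 5, 9] / [6, 7] / [8];  Q = [1, 2, 3, 4, 7, 8] / [5, 9] / [6];  common shape = (6, 2, 1)

Row-insert the values π_1, π_2, … into P one at a time, bumping the leftmost entry strictly greater than the inserted value down to the next row. The recording tableau Q records, in position (i, j), the step at which that cell was added to P.
  Insert 1 (step 1): P = [1];  Q = [1]
  Insert 2 (step 2): P = [1, 2];  Q = [1, 2]
  Insert 3 (step 3): P = [1, 2, 3];  Q = [1, 2, 3]
  Insert 8 (step 4): P = [1, 2, 3, 8];  Q = [1, 2, 3, 4]
  Insert 6 (step 5): P = [1, 2, 3, 6] / [8];  Q = [1, 2, 3, 4] / [5]
  Insert 4 (step 6): P = [1, 2, 3, 4] / [6] / [8];  Q = [1, 2, 3, 4] / [5] / [6]
  Insert 7 (step 7): P = [1, 2, 3, 4, 7] / [6] / [8];  Q = [1, 2, 3, 4, 7] / [5] / [6]
  Insert 9 (step 8): P = [1, 2, 3, 4, 7, 9] / [6] / [8];  Q = [1, 2, 3, 4, 7, 8] / [5] / [6]
  Insert 5 (step 9): P = [1, 2, 3, 4, 5, 9] / [6, 7] / [8];  Q = [1, 2, 3, 4, 7, 8] / [5, 9] / [6]
Final shape: (6, 2, 1).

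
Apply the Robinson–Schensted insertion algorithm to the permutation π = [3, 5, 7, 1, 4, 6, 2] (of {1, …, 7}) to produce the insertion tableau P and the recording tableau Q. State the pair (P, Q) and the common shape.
P = [1, 2, 6] / [3, 4, 7] / [5];  Q = [1, 2, 3] / [4, 5, 6] / [7];  common shape = (3, 3, 1)

Row-insert the values π_1, π_2, … into P one at a time, bumping the leftmost entry strictly greater than the inserted value down to the next row. The recording tableau Q records, in position (i, j), the step at which that cell was added to P.
  Insert 3 (step 1): P = [3];  Q = [1]
  Insert 5 (step 2): P = [3, 5];  Q = [1, 2]
  Insert 7 (step 3): P = [3, 5, 7];  Q = [1, 2, 3]
  Insert 1 (step 4): P = [1, 5, 7] / [3];  Q = [1, 2, 3] / [4]
  Insert 4 (step 5): P = [1, 4, 7] / [3, 5];  Q = [1, 2, 3] / [4, 5]
  Insert 6 (step 6): P = [1, 4, 6] / [3, 5, 7];  Q = [1, 2, 3] / [4, 5, 6]
  Insert 2 (step 7): P = [1, 2, 6] / [3, 4, 7] / [5];  Q = [1, 2, 3] / [4, 5, 6] / [7]
Final shape: (3, 3, 1).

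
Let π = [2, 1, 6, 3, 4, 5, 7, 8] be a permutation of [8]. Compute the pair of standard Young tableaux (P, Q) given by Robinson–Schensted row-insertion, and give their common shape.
P = [1, 3, 4, 5, 7, 8] / [2, 6];  Q = [1, 3, 5, 6, 7, 8] / [2, 4];  common shape = (6, 2)

Row-insert the values π_1, π_2, … into P one at a time, bumping the leftmost entry strictly greater than the inserted value down to the next row. The recording tableau Q records, in position (i, j), the step at which that cell was added to P.
  Insert 2 (step 1): P = [2];  Q = [1]
  Insert 1 (step 2): P = [1] / [2];  Q = [1] / [2]
  Insert 6 (step 3): P = [1, 6] / [2];  Q = [1, 3] / [2]
  Insert 3 (step 4): P = [1, 3] / [2, 6];  Q = [1, 3] / [2, 4]
  Insert 4 (step 5): P = [1, 3, 4] / [2, 6];  Q = [1, 3, 5] / [2, 4]
  Insert 5 (step 6): P = [1, 3, 4, 5] / [2, 6];  Q = [1, 3, 5, 6] / [2, 4]
  Insert 7 (step 7): P = [1, 3, 4, 5, 7] / [2, 6];  Q = [1, 3, 5, 6, 7] / [2, 4]
  Insert 8 (step 8): P = [1, 3, 4, 5, 7, 8] / [2, 6];  Q = [1, 3, 5, 6, 7, 8] / [2, 4]
Final shape: (6, 2).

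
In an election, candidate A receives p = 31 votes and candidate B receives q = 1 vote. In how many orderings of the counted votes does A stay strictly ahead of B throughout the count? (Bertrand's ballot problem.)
Strict-lead orderings = 30

Total orderings of the 32 votes with 31 for A: C(32, 31) = 32. By the Bertrand ballot formula (Cycle Lemma / reflection principle), the number of orderings in which A is strictly ahead of B throughout is (p − q)/(p + q) · C(p + q, p) = (31 − 1)/(31 + 1) · 32 = 30.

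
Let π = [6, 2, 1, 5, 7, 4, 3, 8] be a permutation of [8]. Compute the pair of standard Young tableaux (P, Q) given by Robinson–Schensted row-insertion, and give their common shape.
P = [1, 3, 7, 8] / [2, 4] / [5] / [6];  Q = [1, 4, 5, 8] / [2, 6] / [3] / [7];  common shape = (4, 2, 1, 1)

Row-insert the values π_1, π_2, … into P one at a time, bumping the leftmost entry strictly greater than the inserted value down to the next row. The recording tableau Q records, in position (i, j), the step at which that cell was added to P.
  Insert 6 (step 1): P = [6];  Q = [1]
  Insert 2 (step 2): P = [2] / [6];  Q = [1] / [2]
  Insert 1 (step 3): P = [1] / [2] / [6];  Q = [1] / [2] / [3]
  Insert 5 (step 4): P = [1, 5] / [2] / [6];  Q = [1, 4] / [2] / [3]
  Insert 7 (step 5): P = [1, 5, 7] / [2] / [6];  Q = [1, 4, 5] / [2] / [3]
  Insert 4 (step 6): P = [1, 4, 7] / [2, 5] / [6];  Q = [1, 4, 5] / [2, 6] / [3]
  Insert 3 (step 7): P = [1, 3, 7] / [2, 4] / [5] / [6];  Q = [1, 4, 5] / [2, 6] / [3] / [7]
  Insert 8 (step 8): P = [1, 3, 7, 8] / [2, 4] / [5] / [6];  Q = [1, 4, 5, 8] / [2, 6] / [3] / [7]
Final shape: (4, 2, 1, 1).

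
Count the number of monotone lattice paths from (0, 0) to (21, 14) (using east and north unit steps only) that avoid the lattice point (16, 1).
Number of paths = 2319813744

Total paths from (0, 0) to (21, 14): C(35, 21) = 2319959400. Paths through (16, 1): (paths (0, 0) → (16, 1)) × (paths (16, 1) → (21, 14)) = C(17, 16) · C(18, 5) = 17 · 8568 = 145656. Avoidance count = 2319959400 − 145656 = 2319813744.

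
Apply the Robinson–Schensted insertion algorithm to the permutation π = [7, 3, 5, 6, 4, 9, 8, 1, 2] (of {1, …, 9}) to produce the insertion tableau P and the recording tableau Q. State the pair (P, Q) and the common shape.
P = [1, 2, 6, 8] / [3, 4] / [5, 9] / [7];  Q = [1, 3, 4, 6] / [2, 7] / [5, 9] / [8];  common shape = (4, 2, 2, 1)

Row-insert the values π_1, π_2, … into P one at a time, bumping the leftmost entry strictly greater than the inserted value down to the next row. The recording tableau Q records, in position (i, j), the step at which that cell was added to P.
  Insert 7 (step 1): P = [7];  Q = [1]
  Insert 3 (step 2): P = [3] / [7];  Q = [1] / [2]
  Insert 5 (step 3): P = [3, 5] / [7];  Q = [1, 3] / [2]
  Insert 6 (step 4): P = [3, 5, 6] / [7];  Q = [1, 3, 4] / [2]
  Insert 4 (step 5): P = [3, 4, 6] / [5] / [7];  Q = [1, 3, 4] / [2] / [5]
  Insert 9 (step 6): P = [3, 4, 6, 9] / [5] / [7];  Q = [1, 3, 4, 6] / [2] / [5]
  Insert 8 (step 7): P = [3, 4, 6, 8] / [5, 9] / [7];  Q = [1, 3, 4, 6] / [2, 7] / [5]
  Insert 1 (step 8): P = [1, 4, 6, 8] / [3, 9] / [5] / [7];  Q = [1, 3, 4, 6] / [2, 7] / [5] / [8]
  Insert 2 (step 9): P = [1, 2, 6, 8] / [3, 4] / [5, 9] / [7];  Q = [1, 3, 4, 6] / [2, 7] / [5, 9] / [8]
Final shape: (4, 2, 2, 1).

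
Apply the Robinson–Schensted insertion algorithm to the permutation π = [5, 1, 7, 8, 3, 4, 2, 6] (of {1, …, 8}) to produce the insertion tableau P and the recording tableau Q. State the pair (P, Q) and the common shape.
P = [1, 2, 4, 6] / [3, 7, 8] / [5];  Q = [1, 3, 4, 8] / [2, 5, 6] / [7];  common shape = (4, 3, 1)

Row-insert the values π_1, π_2, … into P one at a time, bumping the leftmost entry strictly greater than the inserted value down to the next row. The recording tableau Q records, in position (i, j), the step at which that cell was added to P.
  Insert 5 (step 1): P = [5];  Q = [1]
  Insert 1 (step 2): P = [1] / [5];  Q = [1] / [2]
  Insert 7 (step 3): P = [1, 7] / [5];  Q = [1, 3] / [2]
  Insert 8 (step 4): P = [1, 7, 8] / [5];  Q = [1, 3, 4] / [2]
  Insert 3 (step 5): P = [1, 3, 8] / [5, 7];  Q = [1, 3, 4] / [2, 5]
  Insert 4 (step 6): P = [1, 3, 4] / [5, 7, 8];  Q = [1, 3, 4] / [2, 5, 6]
  Insert 2 (step 7): P = [1, 2, 4] / [3, 7, 8] / [5];  Q = [1, 3, 4] / [2, 5, 6] / [7]
  Insert 6 (step 8): P = [1, 2, 4, 6] / [3, 7, 8] / [5];  Q = [1, 3, 4, 8] / [2, 5, 6] / [7]
Final shape: (4, 3, 1).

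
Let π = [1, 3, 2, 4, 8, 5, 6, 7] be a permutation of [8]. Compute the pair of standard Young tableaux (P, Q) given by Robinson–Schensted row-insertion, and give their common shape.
P = [1, 2, 4, 5, 6, 7] / [3, 8];  Q = [1, 2, 4, 5, 7, 8] / [3, 6];  common shape = (6, 2)

Row-insert the values π_1, π_2, … into P one at a time, bumping the leftmost entry strictly greater than the inserted value down to the next row. The recording tableau Q records, in position (i, j), the step at which that cell was added to P.
  Insert 1 (step 1): P = [1];  Q = [1]
  Insert 3 (step 2): P = [1, 3];  Q = [1, 2]
  Insert 2 (step 3): P = [1, 2] / [3];  Q = [1, 2] / [3]
  Insert 4 (step 4): P = [1, 2, 4] / [3];  Q = [1, 2, 4] / [3]
  Insert 8 (step 5): P = [1, 2, 4, 8] / [3];  Q = [1, 2, 4, 5] / [3]
  Insert 5 (step 6): P = [1, 2, 4, 5] / [3, 8];  Q = [1, 2, 4, 5] / [3, 6]
  Insert 6 (step 7): P = [1, 2, 4, 5, 6] / [3, 8];  Q = [1, 2, 4, 5, 7] / [3, 6]
  Insert 7 (step 8): P = [1, 2, 4, 5, 6, 7] / [3, 8];  Q = [1, 2, 4, 5, 7, 8] / [3, 6]
Final shape: (6, 2).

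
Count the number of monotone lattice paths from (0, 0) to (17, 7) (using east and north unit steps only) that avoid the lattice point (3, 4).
Number of paths = 322304

Total paths from (0, 0) to (17, 7): C(24, 17) = 346104. Paths through (3, 4): (paths (0, 0) → (3, 4)) × (paths (3, 4) → (17, 7)) = C(7, 3) · C(17, 14) = 35 · 680 = 23800. Avoidance count = 346104 − 23800 = 322304.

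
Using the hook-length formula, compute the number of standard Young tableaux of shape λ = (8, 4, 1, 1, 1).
# SYT of shape (8, 4, 1, 1, 1) = 53625

Hook-length formula: f^λ = n! / Π hook(c), product over all cells c of the Young diagram. For λ = (8, 4, 1, 1, 1), n = 15 boxes. Hook lengths by row (left-to-right, top-to-bottom): [12, 8, 7, 6, 4, 3, 2, 1]; [7, 3, 2, 1]; [3]; [2]; [1]. Product of hooks = 24385536. So f^λ = 15! / 24385536 = 1307674368000 / 24385536 = 53625.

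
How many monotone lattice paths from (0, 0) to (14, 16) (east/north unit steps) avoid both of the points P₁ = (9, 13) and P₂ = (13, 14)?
Number of paths = 64853555

Inclusion–exclusion. Total paths: C(30, 14) = 145422675. Through P₁: C(22, 9)·C(8, 5) = 27855520. Through P₂: C(27, 13)·C(3, 1) = 60174900. Since P₁ is strictly southwest of P₂, a monotone path through both must visit P₁ then P₂; paths through both = C(22, 9)·C(5, 4)·C(3, 1) = 7461300. Avoid both = 145422675 − 27855520 − 60174900 + 7461300 = 64853555.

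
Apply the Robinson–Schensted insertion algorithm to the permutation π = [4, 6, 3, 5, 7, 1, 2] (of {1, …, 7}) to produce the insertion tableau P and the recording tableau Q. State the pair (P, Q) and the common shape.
P = [1, 2, 7] / [3, 5] / [4, 6];  Q = [1, 2, 5] / [3, 4] / [6, 7];  common shape = (3, 2, 2)

Row-insert the values π_1, π_2, … into P one at a time, bumping the leftmost entry strictly greater than the inserted value down to the next row. The recording tableau Q records, in position (i, j), the step at which that cell was added to P.
  Insert 4 (step 1): P = [4];  Q = [1]
  Insert 6 (step 2): P = [4, 6];  Q = [1, 2]
  Insert 3 (step 3): P = [3, 6] / [4];  Q = [1, 2] / [3]
  Insert 5 (step 4): P = [3, 5] / [4, 6];  Q = [1, 2] / [3, 4]
  Insert 7 (step 5): P = [3, 5, 7] / [4, 6];  Q = [1, 2, 5] / [3, 4]
  Insert 1 (step 6): P = [1, 5, 7] / [3, 6] / [4];  Q = [1, 2, 5] / [3, 4] / [6]
  Insert 2 (step 7): P = [1, 2, 7] / [3, 5] / [4, 6];  Q = [1, 2, 5] / [3, 4] / [6, 7]
Final shape: (3, 2, 2).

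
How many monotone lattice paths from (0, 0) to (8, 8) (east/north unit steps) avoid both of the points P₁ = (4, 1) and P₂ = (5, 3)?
Number of paths = 8924

Inclusion–exclusion. Total paths: C(16, 8) = 12870. Through P₁: C(5, 4)·C(11, 4) = 1650. Through P₂: C(8, 5)·C(8, 3) = 3136. Since P₁ is strictly southwest of P₂, a monotone path through both must visit P₁ then P₂; paths through both = C(5, 4)·C(3, 1)·C(8, 3) = 840. Avoid both = 12870 − 1650 − 3136 + 840 = 8924.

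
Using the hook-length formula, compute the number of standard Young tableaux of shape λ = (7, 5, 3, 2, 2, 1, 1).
# SYT of shape (7, 5, 3, 2, 2, 1, 1) = 1118939184

Hook-length formula: f^λ = n! / Π hook(c), product over all cells c of the Young diagram. For λ = (7, 5, 3, 2, 2, 1, 1), n = 21 boxes. Hook lengths by row (left-to-right, top-to-bottom): [13, 10, 7, 5, 4, 2, 1]; [10, 7, 4, 2, 1]; [7, 4, 1]; [5, 2]; [4, 1]; [2]; [1]. Product of hooks = 45660160000. So f^λ = 21! / 45660160000 = 51090942171709440000 / 45660160000 = 1118939184.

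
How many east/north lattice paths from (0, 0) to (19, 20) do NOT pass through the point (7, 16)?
Number of paths = 68477078670

Total paths from (0, 0) to (19, 20): C(39, 19) = 68923264410. Paths through (7, 16): (paths (0, 0) → (7, 16)) × (paths (7, 16) → (19, 20)) = C(23, 7) · C(16, 12) = 245157 · 1820 = 446185740. Avoidance count = 68923264410 − 446185740 = 68477078670.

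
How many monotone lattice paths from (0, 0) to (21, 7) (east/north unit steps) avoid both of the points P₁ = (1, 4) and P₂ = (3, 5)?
Number of paths = 1167395

Inclusion–exclusion. Total paths: C(28, 21) = 1184040. Through P₁: C(5, 1)·C(23, 20) = 8855. Through P₂: C(8, 3)·C(20, 18) = 10640. Since P₁ is strictly southwest of P₂, a monotone path through both must visit P₁ then P₂; paths through both = C(5, 1)·C(3, 2)·C(20, 18) = 2850. Avoid both = 1184040 − 8855 − 10640 + 2850 = 1167395.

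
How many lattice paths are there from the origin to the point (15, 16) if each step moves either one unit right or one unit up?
Number of paths = 300540195

A monotone lattice path from (0, 0) to (15, 16) consists of 15 east steps and 16 north steps in some order, so it is determined by which 15 of the 31 steps are east. The count is C(31, 15) = 300540195.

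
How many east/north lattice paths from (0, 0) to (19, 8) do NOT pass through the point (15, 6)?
Number of paths = 1406115

Total paths from (0, 0) to (19, 8): C(27, 19) = 2220075. Paths through (15, 6): (paths (0, 0) → (15, 6)) × (paths (15, 6) → (19, 8)) = C(21, 15) · C(6, 4) = 54264 · 15 = 813960. Avoidance count = 2220075 − 813960 = 1406115.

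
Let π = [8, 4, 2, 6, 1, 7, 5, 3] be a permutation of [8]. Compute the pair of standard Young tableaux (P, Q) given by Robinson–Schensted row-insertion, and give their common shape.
P = [1, 3, 7] / [2, 5] / [4, 6] / [8];  Q = [1, 4, 6] / [2, 7] / [3, 8] / [5];  common shape = (3, 2, 2, 1)

Row-insert the values π_1, π_2, … into P one at a time, bumping the leftmost entry strictly greater than the inserted value down to the next row. The recording tableau Q records, in position (i, j), the step at which that cell was added to P.
  Insert 8 (step 1): P = [8];  Q = [1]
  Insert 4 (step 2): P = [4] / [8];  Q = [1] / [2]
  Insert 2 (step 3): P = [2] / [4] / [8];  Q = [1] / [2] / [3]
  Insert 6 (step 4): P = [2, 6] / [4] / [8];  Q = [1, 4] / [2] / [3]
  Insert 1 (step 5): P = [1, 6] / [2] / [4] / [8];  Q = [1, 4] / [2] / [3] / [5]
  Insert 7 (step 6): P = [1, 6, 7] / [2] / [4] / [8];  Q = [1, 4, 6] / [2] / [3] / [5]
  Insert 5 (step 7): P = [1, 5, 7] / [2, 6] / [4] / [8];  Q = [1, 4, 6] / [2, 7] / [3] / [5]
  Insert 3 (step 8): P = [1, 3, 7] / [2, 5] / [4, 6] / [8];  Q = [1, 4, 6] / [2, 7] / [3, 8] / [5]
Final shape: (3, 2, 2, 1).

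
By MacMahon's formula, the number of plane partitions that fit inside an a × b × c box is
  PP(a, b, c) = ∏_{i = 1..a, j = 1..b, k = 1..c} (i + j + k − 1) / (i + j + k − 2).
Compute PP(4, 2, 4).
PP(4, 2, 4) = 1764

Evaluate the triple product over i = 1..4, j = 1..2, k = 1..4. The factors are (2/1) · (3/2) · (4/3) · (5/4) · (3/2) · (4/3) · (5/4) · (6/5) · … (32 factors total). The numerators and denominators telescope so the product is an integer; carrying out the multiplication exactly gives PP(4, 2, 4) = 1764.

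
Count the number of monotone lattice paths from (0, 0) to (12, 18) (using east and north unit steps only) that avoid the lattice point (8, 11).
Number of paths = 61551165

Total paths from (0, 0) to (12, 18): C(30, 12) = 86493225. Paths through (8, 11): (paths (0, 0) → (8, 11)) × (paths (8, 11) → (12, 18)) = C(19, 8) · C(11, 4) = 75582 · 330 = 24942060. Avoidance count = 86493225 − 24942060 = 61551165.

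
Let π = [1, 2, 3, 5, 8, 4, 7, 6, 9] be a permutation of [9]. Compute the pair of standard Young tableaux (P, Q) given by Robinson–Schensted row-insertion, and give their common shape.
P = [1, 2, 3, 4, 6, 9] / [5, 7] / [8];  Q = [1, 2, 3, 4, 5, 9] / [6, 7] / [8];  common shape = (6, 2, 1)

Row-insert the values π_1, π_2, … into P one at a time, bumping the leftmost entry strictly greater than the inserted value down to the next row. The recording tableau Q records, in position (i, j), the step at which that cell was added to P.
  Insert 1 (step 1): P = [1];  Q = [1]
  Insert 2 (step 2): P = [1, 2];  Q = [1, 2]
  Insert 3 (step 3): P = [1, 2, 3];  Q = [1, 2, 3]
  Insert 5 (step 4): P = [1, 2, 3, 5];  Q = [1, 2, 3, 4]
  Insert 8 (step 5): P = [1, 2, 3, 5, 8];  Q = [1, 2, 3, 4, 5]
  Insert 4 (step 6): P = [1, 2, 3, 4, 8] / [5];  Q = [1, 2, 3, 4, 5] / [6]
  Insert 7 (step 7): P = [1, 2, 3, 4, 7] / [5, 8];  Q = [1, 2, 3, 4, 5] / [6, 7]
  Insert 6 (step 8): P = [1, 2, 3, 4, 6] / [5, 7] / [8];  Q = [1, 2, 3, 4, 5] / [6, 7] / [8]
  Insert 9 (step 9): P = [1, 2, 3, 4, 6, 9] / [5, 7] / [8];  Q = [1, 2, 3, 4, 5, 9] / [6, 7] / [8]
Final shape: (6, 2, 1).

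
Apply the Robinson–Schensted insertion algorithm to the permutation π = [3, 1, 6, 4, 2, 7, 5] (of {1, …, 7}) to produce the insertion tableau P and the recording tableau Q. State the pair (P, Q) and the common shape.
P = [1, 2, 5] / [3, 4, 7] / [6];  Q = [1, 3, 6] / [2, 4, 7] / [5];  common shape = (3, 3, 1)

Row-insert the values π_1, π_2, … into P one at a time, bumping the leftmost entry strictly greater than the inserted value down to the next row. The recording tableau Q records, in position (i, j), the step at which that cell was added to P.
  Insert 3 (step 1): P = [3];  Q = [1]
  Insert 1 (step 2): P = [1] / [3];  Q = [1] / [2]
  Insert 6 (step 3): P = [1, 6] / [3];  Q = [1, 3] / [2]
  Insert 4 (step 4): P = [1, 4] / [3, 6];  Q = [1, 3] / [2, 4]
  Insert 2 (step 5): P = [1, 2] / [3, 4] / [6];  Q = [1, 3] / [2, 4] / [5]
  Insert 7 (step 6): P = [1, 2, 7] / [3, 4] / [6];  Q = [1, 3, 6] / [2, 4] / [5]
  Insert 5 (step 7): P = [1, 2, 5] / [3, 4, 7] / [6];  Q = [1, 3, 6] / [2, 4, 7] / [5]
Final shape: (3, 3, 1).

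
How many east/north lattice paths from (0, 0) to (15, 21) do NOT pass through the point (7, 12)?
Number of paths = 4342970280

Total paths from (0, 0) to (15, 21): C(36, 15) = 5567902560. Paths through (7, 12): (paths (0, 0) → (7, 12)) × (paths (7, 12) → (15, 21)) = C(19, 7) · C(17, 8) = 50388 · 24310 = 1224932280. Avoidance count = 5567902560 − 1224932280 = 4342970280.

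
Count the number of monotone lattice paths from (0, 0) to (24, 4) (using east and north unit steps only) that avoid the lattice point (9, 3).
Number of paths = 16955

Total paths from (0, 0) to (24, 4): C(28, 24) = 20475. Paths through (9, 3): (paths (0, 0) → (9, 3)) × (paths (9, 3) → (24, 4)) = C(12, 9) · C(16, 15) = 220 · 16 = 3520. Avoidance count = 20475 − 3520 = 16955.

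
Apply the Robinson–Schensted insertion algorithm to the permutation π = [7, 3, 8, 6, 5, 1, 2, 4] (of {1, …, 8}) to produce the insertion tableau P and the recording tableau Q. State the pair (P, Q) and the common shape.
P = [1, 2, 4] / [3, 5] / [6, 8] / [7];  Q = [1, 3, 8] / [2, 4] / [5, 7] / [6];  common shape = (3, 2, 2, 1)

Row-insert the values π_1, π_2, … into P one at a time, bumping the leftmost entry strictly greater than the inserted value down to the next row. The recording tableau Q records, in position (i, j), the step at which that cell was added to P.
  Insert 7 (step 1): P = [7];  Q = [1]
  Insert 3 (step 2): P = [3] / [7];  Q = [1] / [2]
  Insert 8 (step 3): P = [3, 8] / [7];  Q = [1, 3] / [2]
  Insert 6 (step 4): P = [3, 6] / [7, 8];  Q = [1, 3] / [2, 4]
  Insert 5 (step 5): P = [3, 5] / [6, 8] / [7];  Q = [1, 3] / [2, 4] / [5]
  Insert 1 (step 6): P = [1, 5] / [3, 8] / [6] / [7];  Q = [1, 3] / [2, 4] / [5] / [6]
  Insert 2 (step 7): P = [1, 2] / [3, 5] / [6, 8] / [7];  Q = [1, 3] / [2, 4] / [5, 7] / [6]
  Insert 4 (step 8): P = [1, 2, 4] / [3, 5] / [6, 8] / [7];  Q = [1, 3, 8] / [2, 4] / [5, 7] / [6]
Final shape: (3, 2, 2, 1).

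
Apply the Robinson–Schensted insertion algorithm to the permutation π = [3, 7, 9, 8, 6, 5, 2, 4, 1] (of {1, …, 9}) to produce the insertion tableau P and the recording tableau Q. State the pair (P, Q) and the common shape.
P = [1, 4, 8] / [2, 5] / [3] / [6] / [7] / [9];  Q = [1, 2, 3] / [4, 8] / [5] / [6] / [7] / [9];  common shape = (3, 2, 1, 1, 1, 1)

Row-insert the values π_1, π_2, … into P one at a time, bumping the leftmost entry strictly greater than the inserted value down to the next row. The recording tableau Q records, in position (i, j), the step at which that cell was added to P.
  Insert 3 (step 1): P = [3];  Q = [1]
  Insert 7 (step 2): P = [3, 7];  Q = [1, 2]
  Insert 9 (step 3): P = [3, 7, 9];  Q = [1, 2, 3]
  Insert 8 (step 4): P = [3, 7, 8] / [9];  Q = [1, 2, 3] / [4]
  Insert 6 (step 5): P = [3, 6, 8] / [7] / [9];  Q = [1, 2, 3] / [4] / [5]
  Insert 5 (step 6): P = [3, 5, 8] / [6] / [7] / [9];  Q = [1, 2, 3] / [4] / [5] / [6]
  Insert 2 (step 7): P = [2, 5, 8] / [3] / [6] / [7] / [9];  Q = [1, 2, 3] / [4] / [5] / [6] / [7]
  Insert 4 (step 8): P = [2, 4, 8] / [3, 5] / [6] / [7] / [9];  Q = [1, 2, 3] / [4, 8] / [5] / [6] / [7]
  Insert 1 (step 9): P = [1, 4, 8] / [2, 5] / [3] / [6] / [7] / [9];  Q = [1, 2, 3] / [4, 8] / [5] / [6] / [7] / [9]
Final shape: (3, 2, 1, 1, 1, 1).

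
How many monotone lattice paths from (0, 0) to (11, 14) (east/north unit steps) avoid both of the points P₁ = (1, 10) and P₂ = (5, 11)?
Number of paths = 4084097

Inclusion–exclusion. Total paths: C(25, 11) = 4457400. Through P₁: C(11, 1)·C(14, 10) = 11011. Through P₂: C(16, 5)·C(9, 6) = 366912. Since P₁ is strictly southwest of P₂, a monotone path through both must visit P₁ then P₂; paths through both = C(11, 1)·C(5, 4)·C(9, 6) = 4620. Avoid both = 4457400 − 11011 − 366912 + 4620 = 4084097.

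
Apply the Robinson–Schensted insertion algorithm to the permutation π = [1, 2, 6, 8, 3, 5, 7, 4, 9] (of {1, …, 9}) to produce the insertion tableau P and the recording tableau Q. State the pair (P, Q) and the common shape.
P = [1, 2, 3, 4, 7, 9] / [5, 8] / [6];  Q = [1, 2, 3, 4, 7, 9] / [5, 6] / [8];  common shape = (6, 2, 1)

Row-insert the values π_1, π_2, … into P one at a time, bumping the leftmost entry strictly greater than the inserted value down to the next row. The recording tableau Q records, in position (i, j), the step at which that cell was added to P.
  Insert 1 (step 1): P = [1];  Q = [1]
  Insert 2 (step 2): P = [1, 2];  Q = [1, 2]
  Insert 6 (step 3): P = [1, 2, 6];  Q = [1, 2, 3]
  Insert 8 (step 4): P = [1, 2, 6, 8];  Q = [1, 2, 3, 4]
  Insert 3 (step 5): P = [1, 2, 3, 8] / [6];  Q = [1, 2, 3, 4] / [5]
  Insert 5 (step 6): P = [1, 2, 3, 5] / [6, 8];  Q = [1, 2, 3, 4] / [5, 6]
  Insert 7 (step 7): P = [1, 2, 3, 5, 7] / [6, 8];  Q = [1, 2, 3, 4, 7] / [5, 6]
  Insert 4 (step 8): P = [1, 2, 3, 4, 7] / [5, 8] / [6];  Q = [1, 2, 3, 4, 7] / [5, 6] / [8]
  Insert 9 (step 9): P = [1, 2, 3, 4, 7, 9] / [5, 8] / [6];  Q = [1, 2, 3, 4, 7, 9] / [5, 6] / [8]
Final shape: (6, 2, 1).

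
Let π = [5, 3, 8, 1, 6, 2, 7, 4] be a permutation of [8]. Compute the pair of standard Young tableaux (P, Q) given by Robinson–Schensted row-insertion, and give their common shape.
P = [1, 2, 4] / [3, 6, 7] / [5, 8];  Q = [1, 3, 7] / [2, 5, 8] / [4, 6];  common shape = (3, 3, 2)

Row-insert the values π_1, π_2, … into P one at a time, bumping the leftmost entry strictly greater than the inserted value down to the next row. The recording tableau Q records, in position (i, j), the step at which that cell was added to P.
  Insert 5 (step 1): P = [5];  Q = [1]
  Insert 3 (step 2): P = [3] / [5];  Q = [1] / [2]
  Insert 8 (step 3): P = [3, 8] / [5];  Q = [1, 3] / [2]
  Insert 1 (step 4): P = [1, 8] / [3] / [5];  Q = [1, 3] / [2] / [4]
  Insert 6 (step 5): P = [1, 6] / [3, 8] / [5];  Q = [1, 3] / [2, 5] / [4]
  Insert 2 (step 6): P = [1, 2] / [3, 6] / [5, 8];  Q = [1, 3] / [2, 5] / [4, 6]
  Insert 7 (step 7): P = [1, 2, 7] / [3, 6] / [5, 8];  Q = [1, 3, 7] / [2, 5] / [4, 6]
  Insert 4 (step 8): P = [1, 2, 4] / [3, 6, 7] / [5, 8];  Q = [1, 3, 7] / [2, 5, 8] / [4, 6]
Final shape: (3, 3, 2).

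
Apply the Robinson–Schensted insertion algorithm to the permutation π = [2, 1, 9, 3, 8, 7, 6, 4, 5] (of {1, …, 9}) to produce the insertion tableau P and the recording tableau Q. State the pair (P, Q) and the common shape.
P = [1, 3, 4, 5] / [2, 6] / [7] / [8] / [9];  Q = [1, 3, 5, 9] / [2, 4] / [6] / [7] / [8];  common shape = (4, 2, 1, 1, 1)

Row-insert the values π_1, π_2, … into P one at a time, bumping the leftmost entry strictly greater than the inserted value down to the next row. The recording tableau Q records, in position (i, j), the step at which that cell was added to P.
  Insert 2 (step 1): P = [2];  Q = [1]
  Insert 1 (step 2): P = [1] / [2];  Q = [1] / [2]
  Insert 9 (step 3): P = [1, 9] / [2];  Q = [1, 3] / [2]
  Insert 3 (step 4): P = [1, 3] / [2, 9];  Q = [1, 3] / [2, 4]
  Insert 8 (step 5): P = [1, 3, 8] / [2, 9];  Q = [1, 3, 5] / [2, 4]
  Insert 7 (step 6): P = [1, 3, 7] / [2, 8] / [9];  Q = [1, 3, 5] / [2, 4] / [6]
  Insert 6 (step 7): P = [1, 3, 6] / [2, 7] / [8] / [9];  Q = [1, 3, 5] / [2, 4] / [6] / [7]
  Insert 4 (step 8): P = [1, 3, 4] / [2, 6] / [7] / [8] / [9];  Q = [1, 3, 5] / [2, 4] / [6] / [7] / [8]
  Insert 5 (step 9): P = [1, 3, 4, 5] / [2, 6] / [7] / [8] / [9];  Q = [1, 3, 5, 9] / [2, 4] / [6] / [7] / [8]
Final shape: (4, 2, 1, 1, 1).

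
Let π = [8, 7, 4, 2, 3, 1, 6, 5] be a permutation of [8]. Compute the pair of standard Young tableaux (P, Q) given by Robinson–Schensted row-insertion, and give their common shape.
P = [1, 3, 5] / [2, 6] / [4] / [7] / [8];  Q = [1, 5, 7] / [2, 8] / [3] / [4] / [6];  common shape = (3, 2, 1, 1, 1)

Row-insert the values π_1, π_2, … into P one at a time, bumping the leftmost entry strictly greater than the inserted value down to the next row. The recording tableau Q records, in position (i, j), the step at which that cell was added to P.
  Insert 8 (step 1): P = [8];  Q = [1]
  Insert 7 (step 2): P = [7] / [8];  Q = [1] / [2]
  Insert 4 (step 3): P = [4] / [7] / [8];  Q = [1] / [2] / [3]
  Insert 2 (step 4): P = [2] / [4] / [7] / [8];  Q = [1] / [2] / [3] / [4]
  Insert 3 (step 5): P = [2, 3] / [4] / [7] / [8];  Q = [1, 5] / [2] / [3] / [4]
  Insert 1 (step 6): P = [1, 3] / [2] / [4] / [7] / [8];  Q = [1, 5] / [2] / [3] / [4] / [6]
  Insert 6 (step 7): P = [1, 3, 6] / [2] / [4] / [7] / [8];  Q = [1, 5, 7] / [2] / [3] / [4] / [6]
  Insert 5 (step 8): P = [1, 3, 5] / [2, 6] / [4] / [7] / [8];  Q = [1, 5, 7] / [2, 8] / [3] / [4] / [6]
Final shape: (3, 2, 1, 1, 1).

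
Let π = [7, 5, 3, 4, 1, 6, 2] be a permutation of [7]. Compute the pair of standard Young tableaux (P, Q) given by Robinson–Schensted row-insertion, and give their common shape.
P = [1, 2, 6] / [3, 4] / [5] / [7];  Q = [1, 4, 6] / [2, 7] / [3] / [5];  common shape = (3, 2, 1, 1)

Row-insert the values π_1, π_2, … into P one at a time, bumping the leftmost entry strictly greater than the inserted value down to the next row. The recording tableau Q records, in position (i, j), the step at which that cell was added to P.
  Insert 7 (step 1): P = [7];  Q = [1]
  Insert 5 (step 2): P = [5] / [7];  Q = [1] / [2]
  Insert 3 (step 3): P = [3] / [5] / [7];  Q = [1] / [2] / [3]
  Insert 4 (step 4): P = [3, 4] / [5] / [7];  Q = [1, 4] / [2] / [3]
  Insert 1 (step 5): P = [1, 4] / [3] / [5] / [7];  Q = [1, 4] / [2] / [3] / [5]
  Insert 6 (step 6): P = [1, 4, 6] / [3] / [5] / [7];  Q = [1, 4, 6] / [2] / [3] / [5]
  Insert 2 (step 7): P = [1, 2, 6] / [3, 4] / [5] / [7];  Q = [1, 4, 6] / [2, 7] / [3] / [5]
Final shape: (3, 2, 1, 1).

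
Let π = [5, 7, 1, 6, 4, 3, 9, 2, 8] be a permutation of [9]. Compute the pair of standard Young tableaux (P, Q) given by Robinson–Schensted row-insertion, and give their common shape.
P = [1, 2, 8] / [3, 6, 9] / [4] / [5] / [7];  Q = [1, 2, 7] / [3, 4, 9] / [5] / [6] / [8];  common shape = (3, 3, 1, 1, 1)

Row-insert the values π_1, π_2, … into P one at a time, bumping the leftmost entry strictly greater than the inserted value down to the next row. The recording tableau Q records, in position (i, j), the step at which that cell was added to P.
  Insert 5 (step 1): P = [5];  Q = [1]
  Insert 7 (step 2): P = [5, 7];  Q = [1, 2]
  Insert 1 (step 3): P = [1, 7] / [5];  Q = [1, 2] / [3]
  Insert 6 (step 4): P = [1, 6] / [5, 7];  Q = [1, 2] / [3, 4]
  Insert 4 (step 5): P = [1, 4] / [5, 6] / [7];  Q = [1, 2] / [3, 4] / [5]
  Insert 3 (step 6): P = [1, 3] / [4, 6] / [5] / [7];  Q = [1, 2] / [3, 4] / [5] / [6]
  Insert 9 (step 7): P = [1, 3, 9] / [4, 6] / [5] / [7];  Q = [1, 2, 7] / [3, 4] / [5] / [6]
  Insert 2 (step 8): P = [1, 2, 9] / [3, 6] / [4] / [5] / [7];  Q = [1, 2, 7] / [3, 4] / [5] / [6] / [8]
  Insert 8 (step 9): P = [1, 2, 8] / [3, 6, 9] / [4] / [5] / [7];  Q = [1, 2, 7] / [3, 4, 9] / [5] / [6] / [8]
Final shape: (3, 3, 1, 1, 1).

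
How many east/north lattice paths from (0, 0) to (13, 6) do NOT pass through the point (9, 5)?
Number of paths = 17122

Total paths from (0, 0) to (13, 6): C(19, 13) = 27132. Paths through (9, 5): (paths (0, 0) → (9, 5)) × (paths (9, 5) → (13, 6)) = C(14, 9) · C(5, 4) = 2002 · 5 = 10010. Avoidance count = 27132 − 10010 = 17122.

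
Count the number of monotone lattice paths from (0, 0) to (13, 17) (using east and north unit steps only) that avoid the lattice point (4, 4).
Number of paths = 84940450

Total paths from (0, 0) to (13, 17): C(30, 13) = 119759850. Paths through (4, 4): (paths (0, 0) → (4, 4)) × (paths (4, 4) → (13, 17)) = C(8, 4) · C(22, 9) = 70 · 497420 = 34819400. Avoidance count = 119759850 − 34819400 = 84940450.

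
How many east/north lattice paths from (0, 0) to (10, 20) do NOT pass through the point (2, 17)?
Number of paths = 30016800

Total paths from (0, 0) to (10, 20): C(30, 10) = 30045015. Paths through (2, 17): (paths (0, 0) → (2, 17)) × (paths (2, 17) → (10, 20)) = C(19, 2) · C(11, 8) = 171 · 165 = 28215. Avoidance count = 30045015 − 28215 = 30016800.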